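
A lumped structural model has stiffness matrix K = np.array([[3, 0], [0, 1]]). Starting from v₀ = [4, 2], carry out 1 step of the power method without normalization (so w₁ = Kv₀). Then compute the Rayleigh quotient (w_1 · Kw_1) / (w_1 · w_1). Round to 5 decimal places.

λ ≈ 2.94595

w1 = Kv₀ = (3·4 + 0·2; 0·4 + 1·2) = (12, 2)
Kw1 = (36, 2)
w1·Kw1 = 12·36 + 2·2 = 436; w1·w1 = 12·12 + 2·2 = 148
λ ≈ 436/148 = 2.94595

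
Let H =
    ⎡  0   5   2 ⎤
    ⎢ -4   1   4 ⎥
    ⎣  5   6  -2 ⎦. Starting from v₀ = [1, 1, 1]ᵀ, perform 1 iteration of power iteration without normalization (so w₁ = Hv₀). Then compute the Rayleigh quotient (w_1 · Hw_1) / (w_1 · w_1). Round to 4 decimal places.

w1 = Hv₀ = (7, 1, 9)
Hw1 = (23, 9, 23)
w1·Hw1 = 7·23 + 1·9 + 9·23 = 377; w1·w1 = 7·7 + 1·1 + 9·9 = 131
λ ≈ 377/131 = 2.8779

2.8779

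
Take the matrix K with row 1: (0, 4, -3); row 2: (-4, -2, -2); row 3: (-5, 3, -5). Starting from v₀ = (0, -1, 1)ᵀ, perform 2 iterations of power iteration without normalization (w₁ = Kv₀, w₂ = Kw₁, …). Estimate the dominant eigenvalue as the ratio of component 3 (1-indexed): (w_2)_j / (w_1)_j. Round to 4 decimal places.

w1 = Kv₀ = (0·0 + 4·(-1) + (-3)·1; (-4)·0 + (-2)·(-1) + (-2)·1; (-5)·0 + 3·(-1) + (-5)·1) = (-7, 0, -8)
w2 = Kw1 = (0·(-7) + 4·0 + (-3)·(-8); (-4)·(-7) + (-2)·0 + (-2)·(-8); (-5)·(-7) + 3·0 + (-5)·(-8)) = (24, 44, 75)
Ratio at component: 75 / -8 = -9.3750

-9.3750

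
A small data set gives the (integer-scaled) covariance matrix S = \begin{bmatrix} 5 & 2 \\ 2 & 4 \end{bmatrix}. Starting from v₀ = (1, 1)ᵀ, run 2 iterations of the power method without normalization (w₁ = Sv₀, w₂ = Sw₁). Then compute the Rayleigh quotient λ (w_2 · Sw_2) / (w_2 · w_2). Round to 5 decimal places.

λ ≈ 6.56036

w1 = Sv₀ = (7, 6)
w2 = Sw1 = (47, 38)
Sw2 = (311, 246)
w2·Sw2 = 47·311 + 38·246 = 23965; w2·w2 = 47·47 + 38·38 = 3653
λ ≈ 23965/3653 = 6.56036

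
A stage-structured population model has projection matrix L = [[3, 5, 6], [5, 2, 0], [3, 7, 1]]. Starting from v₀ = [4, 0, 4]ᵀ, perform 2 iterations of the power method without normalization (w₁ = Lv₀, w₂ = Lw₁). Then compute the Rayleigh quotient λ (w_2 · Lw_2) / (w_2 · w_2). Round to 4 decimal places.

λ ≈ 10.6474

w1 = Lv₀ = (3·4 + 5·0 + 6·4; 5·4 + 2·0 + 0·4; 3·4 + 7·0 + 1·4) = (36, 20, 16)
w2 = Lw1 = (3·36 + 5·20 + 6·16; 5·36 + 2·20 + 0·16; 3·36 + 7·20 + 1·16) = (304, 220, 264)
Lw2 = (3596, 1960, 2716)
w2·Lw2 = 304·3596 + 220·1960 + 264·2716 = 2241408; w2·w2 = 304·304 + 220·220 + 264·264 = 210512
λ ≈ 2241408/210512 = 10.6474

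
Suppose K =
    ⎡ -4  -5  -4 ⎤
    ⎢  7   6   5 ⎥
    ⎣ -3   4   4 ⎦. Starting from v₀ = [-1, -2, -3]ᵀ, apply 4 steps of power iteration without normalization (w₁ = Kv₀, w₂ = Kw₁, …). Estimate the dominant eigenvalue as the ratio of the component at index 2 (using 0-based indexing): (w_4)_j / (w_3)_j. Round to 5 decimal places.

w1 = Kv₀ = ((-4)·(-1) + (-5)·(-2) + (-4)·(-3); 7·(-1) + 6·(-2) + 5·(-3); (-3)·(-1) + 4·(-2) + 4·(-3)) = (26, -34, -17)
w2 = Kw1 = ((-4)·26 + (-5)·(-34) + (-4)·(-17); 7·26 + 6·(-34) + 5·(-17); (-3)·26 + 4·(-34) + 4·(-17)) = (134, -107, -282)
w3 = Kw2 = (1127, -1114, -1958)
w4 = Kw3 = (8894, -8585, -15669)
Ratio at component: -15669 / -1958 = 8.00255

8.00255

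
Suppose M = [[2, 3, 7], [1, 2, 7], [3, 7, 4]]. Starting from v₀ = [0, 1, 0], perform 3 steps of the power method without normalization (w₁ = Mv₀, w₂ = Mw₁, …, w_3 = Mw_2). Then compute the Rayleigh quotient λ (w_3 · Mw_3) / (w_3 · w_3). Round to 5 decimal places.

w1 = Mv₀ = (2·0 + 3·1 + 7·0; 1·0 + 2·1 + 7·0; 3·0 + 7·1 + 4·0) = (3, 2, 7)
w2 = Mw1 = (2·3 + 3·2 + 7·7; 1·3 + 2·2 + 7·7; 3·3 + 7·2 + 4·7) = (61, 56, 51)
w3 = Mw2 = (647, 530, 779)
Mw3 = (8337, 7160, 8767)
w3·Mw3 = 647·8337 + 530·7160 + 779·8767 = 16018332; w3·w3 = 647·647 + 530·530 + 779·779 = 1306350
λ ≈ 16018332/1306350 = 12.26190

λ ≈ 12.26190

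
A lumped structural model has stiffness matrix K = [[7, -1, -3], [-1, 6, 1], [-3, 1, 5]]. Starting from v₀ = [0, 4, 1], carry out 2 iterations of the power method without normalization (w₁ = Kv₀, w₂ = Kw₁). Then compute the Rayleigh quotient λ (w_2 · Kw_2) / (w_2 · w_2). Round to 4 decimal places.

w1 = Kv₀ = (7·0 + (-1)·4 + (-3)·1; (-1)·0 + 6·4 + 1·1; (-3)·0 + 1·4 + 5·1) = (-7, 25, 9)
w2 = Kw1 = (7·(-7) + (-1)·25 + (-3)·9; (-1)·(-7) + 6·25 + 1·9; (-3)·(-7) + 1·25 + 5·9) = (-101, 166, 91)
Kw2 = (-1146, 1188, 924)
w2·Kw2 = (-101)·(-1146) + 166·1188 + 91·924 = 397038; w2·w2 = (-101)·(-101) + 166·166 + 91·91 = 46038
λ ≈ 397038/46038 = 8.6241

8.6241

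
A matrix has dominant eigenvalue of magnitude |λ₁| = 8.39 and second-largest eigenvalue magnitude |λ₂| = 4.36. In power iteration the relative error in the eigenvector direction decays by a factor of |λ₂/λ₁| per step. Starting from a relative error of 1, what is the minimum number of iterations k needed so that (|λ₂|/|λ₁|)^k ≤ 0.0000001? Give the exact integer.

|λ₂/λ₁| = 4.36/8.39 = 0.51967
Need k ≥ ln(0.0000001) / ln(0.51967) = -16.1181 / -0.6546 ≈ 24.624
Smallest integer k satisfying the bound: 25

25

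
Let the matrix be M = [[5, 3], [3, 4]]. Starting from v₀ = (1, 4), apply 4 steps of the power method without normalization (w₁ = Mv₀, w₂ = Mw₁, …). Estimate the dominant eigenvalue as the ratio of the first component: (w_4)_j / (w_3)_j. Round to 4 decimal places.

λ ≈ 7.5683

w1 = Mv₀ = (5·1 + 3·4; 3·1 + 4·4) = (17, 19)
w2 = Mw1 = (5·17 + 3·19; 3·17 + 4·19) = (142, 127)
w3 = Mw2 = (1091, 934)
w4 = Mw3 = (8257, 7009)
Ratio at component: 8257 / 1091 = 7.5683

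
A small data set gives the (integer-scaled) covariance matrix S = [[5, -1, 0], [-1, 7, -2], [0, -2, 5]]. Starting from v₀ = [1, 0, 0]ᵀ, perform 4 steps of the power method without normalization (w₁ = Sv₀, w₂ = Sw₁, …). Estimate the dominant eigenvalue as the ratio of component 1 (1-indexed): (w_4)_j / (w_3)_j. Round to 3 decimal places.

λ ≈ 5.803

w1 = Sv₀ = (5·1 + (-1)·0 + 0·0; (-1)·1 + 7·0 + (-2)·0; 0·1 + (-2)·0 + 5·0) = (5, -1, 0)
w2 = Sw1 = (5·5 + (-1)·(-1) + 0·0; (-1)·5 + 7·(-1) + (-2)·0; 0·5 + (-2)·(-1) + 5·0) = (26, -12, 2)
w3 = Sw2 = (142, -114, 34)
w4 = Sw3 = (824, -1008, 398)
Ratio at component: 824 / 142 = 5.803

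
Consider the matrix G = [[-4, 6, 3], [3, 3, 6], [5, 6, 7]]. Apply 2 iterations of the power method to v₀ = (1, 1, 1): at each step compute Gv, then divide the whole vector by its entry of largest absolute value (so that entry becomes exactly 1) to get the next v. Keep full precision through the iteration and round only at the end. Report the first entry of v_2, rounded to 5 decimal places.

0.47534

Gv0 = (5.000000, 12.000000, 18.000000); divide by 18.000000 → v1 = (0.277778, 0.666667, 1.000000)
Gv1 = (5.888889, 8.833333, 12.388889); divide by 12.388889 → v2 = (0.475336, 0.713004, 1.000000)
Requested entry of v2: 106/223 = 0.47534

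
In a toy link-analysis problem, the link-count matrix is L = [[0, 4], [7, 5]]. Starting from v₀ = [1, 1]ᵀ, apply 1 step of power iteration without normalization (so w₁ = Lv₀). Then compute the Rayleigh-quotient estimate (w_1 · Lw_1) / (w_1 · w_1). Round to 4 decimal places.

w1 = Lv₀ = (0·1 + 4·1; 7·1 + 5·1) = (4, 12)
Lw1 = (48, 88)
w1·Lw1 = 4·48 + 12·88 = 1248; w1·w1 = 4·4 + 12·12 = 160
λ ≈ 1248/160 = 7.8000

λ ≈ 7.8000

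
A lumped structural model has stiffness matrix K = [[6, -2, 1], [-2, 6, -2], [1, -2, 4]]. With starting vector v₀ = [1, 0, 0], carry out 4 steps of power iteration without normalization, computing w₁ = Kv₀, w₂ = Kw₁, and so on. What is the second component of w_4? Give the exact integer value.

-2518

w1 = Kv₀ = (6, -2, 1)
w2 = Kw1 = (41, -26, 14)
w3 = Kw2 = (312, -266, 149)
w4 = Kw3 = (2553, -2518, 1440)
The requested component of w4 is -2518.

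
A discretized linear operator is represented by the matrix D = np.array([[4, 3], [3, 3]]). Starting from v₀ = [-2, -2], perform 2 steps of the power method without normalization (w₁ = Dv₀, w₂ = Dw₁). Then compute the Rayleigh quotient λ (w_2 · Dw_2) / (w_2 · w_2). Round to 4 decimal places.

w1 = Dv₀ = (4·(-2) + 3·(-2); 3·(-2) + 3·(-2)) = (-14, -12)
w2 = Dw1 = (4·(-14) + 3·(-12); 3·(-14) + 3·(-12)) = (-92, -78)
Dw2 = (-602, -510)
w2·Dw2 = (-92)·(-602) + (-78)·(-510) = 95164; w2·w2 = (-92)·(-92) + (-78)·(-78) = 14548
λ ≈ 95164/14548 = 6.5414

λ ≈ 6.5414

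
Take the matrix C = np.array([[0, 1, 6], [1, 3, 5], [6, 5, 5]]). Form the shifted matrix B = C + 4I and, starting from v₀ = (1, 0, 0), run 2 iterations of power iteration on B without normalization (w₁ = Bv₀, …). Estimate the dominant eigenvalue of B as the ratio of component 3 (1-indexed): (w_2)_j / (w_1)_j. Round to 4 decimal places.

B = C + 4I has rows (4, 1, 6); (1, 7, 5); (6, 5, 9)
w1 = Bv₀ = (4·1 + 1·0 + 6·0; 1·1 + 7·0 + 5·0; 6·1 + 5·0 + 9·0) = (4, 1, 6)
w2 = Bw1 = (4·4 + 1·1 + 6·6; 1·4 + 7·1 + 5·6; 6·4 + 5·1 + 9·6) = (53, 41, 83)
Ratio: 83/6 = 13.8333

13.8333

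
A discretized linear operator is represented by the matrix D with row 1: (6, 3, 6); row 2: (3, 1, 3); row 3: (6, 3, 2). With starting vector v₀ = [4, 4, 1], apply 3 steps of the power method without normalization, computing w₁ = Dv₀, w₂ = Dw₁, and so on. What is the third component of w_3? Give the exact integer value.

w1 = Dv₀ = (6·4 + 3·4 + 6·1; 3·4 + 1·4 + 3·1; 6·4 + 3·4 + 2·1) = (42, 19, 38)
w2 = Dw1 = (6·42 + 3·19 + 6·38; 3·42 + 1·19 + 3·38; 6·42 + 3·19 + 2·38) = (537, 259, 385)
w3 = Dw2 = (6309, 3025, 4769)
The requested component of w3 is 4769.

4769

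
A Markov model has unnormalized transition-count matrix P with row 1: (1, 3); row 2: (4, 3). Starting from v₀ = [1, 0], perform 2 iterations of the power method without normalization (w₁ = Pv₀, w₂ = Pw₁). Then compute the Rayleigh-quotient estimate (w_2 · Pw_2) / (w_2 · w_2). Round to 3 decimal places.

w1 = Pv₀ = (1, 4)
w2 = Pw1 = (13, 16)
Pw2 = (61, 100)
w2·Pw2 = 13·61 + 16·100 = 2393; w2·w2 = 13·13 + 16·16 = 425
λ ≈ 2393/425 = 5.631

5.631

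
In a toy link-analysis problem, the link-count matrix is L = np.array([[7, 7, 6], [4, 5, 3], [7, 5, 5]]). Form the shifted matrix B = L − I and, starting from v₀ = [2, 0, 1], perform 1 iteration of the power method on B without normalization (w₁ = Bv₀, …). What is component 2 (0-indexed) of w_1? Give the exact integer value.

18

B = L − I has rows (6, 7, 6); (4, 4, 3); (7, 5, 4)
w1 = Bv₀ = (6·2 + 7·0 + 6·1; 4·2 + 4·0 + 3·1; 7·2 + 5·0 + 4·1) = (18, 11, 18)
Requested component of w1: 18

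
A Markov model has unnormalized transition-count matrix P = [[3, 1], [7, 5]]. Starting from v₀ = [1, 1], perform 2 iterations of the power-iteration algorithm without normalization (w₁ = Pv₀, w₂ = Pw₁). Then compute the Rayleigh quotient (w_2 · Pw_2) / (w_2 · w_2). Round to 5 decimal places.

λ ≈ 6.89231

w1 = Pv₀ = (4, 12)
w2 = Pw1 = (24, 88)
Pw2 = (160, 608)
w2·Pw2 = 24·160 + 88·608 = 57344; w2·w2 = 24·24 + 88·88 = 8320
λ ≈ 57344/8320 = 6.89231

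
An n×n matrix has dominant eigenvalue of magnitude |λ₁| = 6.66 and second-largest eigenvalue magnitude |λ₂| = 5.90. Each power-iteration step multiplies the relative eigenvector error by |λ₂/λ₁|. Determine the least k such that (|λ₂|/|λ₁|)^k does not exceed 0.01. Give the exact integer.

39

|λ₂/λ₁| = 5.90/6.66 = 0.88589
Need k ≥ ln(0.01) / ln(0.88589) = -4.6052 / -0.1212 ≈ 38.007
Smallest integer k satisfying the bound: 39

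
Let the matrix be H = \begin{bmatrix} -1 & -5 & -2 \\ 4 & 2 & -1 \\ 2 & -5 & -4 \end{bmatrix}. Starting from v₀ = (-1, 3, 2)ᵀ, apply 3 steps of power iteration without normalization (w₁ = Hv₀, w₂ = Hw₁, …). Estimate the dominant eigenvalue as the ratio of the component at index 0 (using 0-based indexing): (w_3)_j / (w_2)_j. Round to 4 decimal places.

w1 = Hv₀ = ((-1)·(-1) + (-5)·3 + (-2)·2; 4·(-1) + 2·3 + (-1)·2; 2·(-1) + (-5)·3 + (-4)·2) = (-18, 0, -25)
w2 = Hw1 = ((-1)·(-18) + (-5)·0 + (-2)·(-25); 4·(-18) + 2·0 + (-1)·(-25); 2·(-18) + (-5)·0 + (-4)·(-25)) = (68, -47, 64)
w3 = Hw2 = (39, 114, 115)
Ratio at component: 39 / 68 = 0.5735

0.5735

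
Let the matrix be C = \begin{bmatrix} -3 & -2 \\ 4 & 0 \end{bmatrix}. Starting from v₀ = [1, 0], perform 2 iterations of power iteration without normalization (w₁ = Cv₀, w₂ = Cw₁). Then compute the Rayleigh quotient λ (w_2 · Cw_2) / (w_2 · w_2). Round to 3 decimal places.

-0.186

w1 = Cv₀ = ((-3)·1 + (-2)·0; 4·1 + 0·0) = (-3, 4)
w2 = Cw1 = ((-3)·(-3) + (-2)·4; 4·(-3) + 0·4) = (1, -12)
Cw2 = (21, 4)
w2·Cw2 = 1·21 + (-12)·4 = -27; w2·w2 = 1·1 + (-12)·(-12) = 145
λ ≈ -27/145 = -0.186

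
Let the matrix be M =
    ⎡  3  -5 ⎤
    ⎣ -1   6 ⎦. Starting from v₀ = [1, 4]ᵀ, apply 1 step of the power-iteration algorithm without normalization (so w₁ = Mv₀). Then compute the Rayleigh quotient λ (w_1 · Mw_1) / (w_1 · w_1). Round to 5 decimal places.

7.80807

w1 = Mv₀ = (-17, 23)
Mw1 = (-166, 155)
w1·Mw1 = (-17)·(-166) + 23·155 = 6387; w1·w1 = (-17)·(-17) + 23·23 = 818
λ ≈ 6387/818 = 7.80807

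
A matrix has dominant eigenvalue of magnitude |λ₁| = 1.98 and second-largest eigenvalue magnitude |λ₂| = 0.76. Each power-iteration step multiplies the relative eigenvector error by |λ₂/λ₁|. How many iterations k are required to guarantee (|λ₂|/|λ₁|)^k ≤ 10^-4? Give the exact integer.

|λ₂/λ₁| = 0.76/1.98 = 0.38384
Need k ≥ ln(10^-4) / ln(0.38384) = -9.2103 / -0.9575 ≈ 9.619
Smallest integer k satisfying the bound: 10

10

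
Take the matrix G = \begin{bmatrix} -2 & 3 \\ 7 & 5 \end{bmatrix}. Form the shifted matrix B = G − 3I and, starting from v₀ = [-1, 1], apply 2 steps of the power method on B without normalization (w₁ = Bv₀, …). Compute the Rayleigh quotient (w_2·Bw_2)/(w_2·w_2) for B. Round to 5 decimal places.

B = G − 3I has rows (-5, 3); (7, 2)
w1 = Bv₀ = ((-5)·(-1) + 3·1; 7·(-1) + 2·1) = (8, -5)
w2 = Bw1 = ((-5)·8 + 3·(-5); 7·8 + 2·(-5)) = (-55, 46)
Bw2 = (413, -293)
w2·Bw2 = -36193; w2·w2 = 5141; μ ≈ -36193/5141 = -7.04007

μ ≈ -7.04007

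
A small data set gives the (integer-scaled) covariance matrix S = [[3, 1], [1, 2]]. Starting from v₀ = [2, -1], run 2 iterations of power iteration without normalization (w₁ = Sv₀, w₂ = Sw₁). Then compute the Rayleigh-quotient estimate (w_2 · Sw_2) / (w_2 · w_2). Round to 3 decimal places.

w1 = Sv₀ = (3·2 + 1·(-1); 1·2 + 2·(-1)) = (5, 0)
w2 = Sw1 = (3·5 + 1·0; 1·5 + 2·0) = (15, 5)
Sw2 = (50, 25)
w2·Sw2 = 15·50 + 5·25 = 875; w2·w2 = 15·15 + 5·5 = 250
λ ≈ 875/250 = 3.500

λ ≈ 3.500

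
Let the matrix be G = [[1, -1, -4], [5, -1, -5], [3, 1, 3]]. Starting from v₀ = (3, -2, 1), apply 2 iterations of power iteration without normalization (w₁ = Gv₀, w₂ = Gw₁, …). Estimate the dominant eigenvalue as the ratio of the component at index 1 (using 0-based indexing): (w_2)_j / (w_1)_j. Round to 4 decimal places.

-4.7500

w1 = Gv₀ = (1·3 + (-1)·(-2) + (-4)·1; 5·3 + (-1)·(-2) + (-5)·1; 3·3 + 1·(-2) + 3·1) = (1, 12, 10)
w2 = Gw1 = (1·1 + (-1)·12 + (-4)·10; 5·1 + (-1)·12 + (-5)·10; 3·1 + 1·12 + 3·10) = (-51, -57, 45)
Ratio at component: -57 / 12 = -4.7500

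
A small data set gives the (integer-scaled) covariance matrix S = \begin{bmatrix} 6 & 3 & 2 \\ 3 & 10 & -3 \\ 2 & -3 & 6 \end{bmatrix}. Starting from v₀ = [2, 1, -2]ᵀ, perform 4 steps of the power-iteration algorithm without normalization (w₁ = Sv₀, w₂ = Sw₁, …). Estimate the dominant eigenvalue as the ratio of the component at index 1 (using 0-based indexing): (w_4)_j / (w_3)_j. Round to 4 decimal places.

λ ≈ 12.2125

w1 = Sv₀ = (6·2 + 3·1 + 2·(-2); 3·2 + 10·1 + (-3)·(-2); 2·2 + (-3)·1 + 6·(-2)) = (11, 22, -11)
w2 = Sw1 = (6·11 + 3·22 + 2·(-11); 3·11 + 10·22 + (-3)·(-11); 2·11 + (-3)·22 + 6·(-11)) = (110, 286, -110)
w3 = Sw2 = (1298, 3520, -1298)
w4 = Sw3 = (15752, 42988, -15752)
Ratio at component: 42988 / 3520 = 12.2125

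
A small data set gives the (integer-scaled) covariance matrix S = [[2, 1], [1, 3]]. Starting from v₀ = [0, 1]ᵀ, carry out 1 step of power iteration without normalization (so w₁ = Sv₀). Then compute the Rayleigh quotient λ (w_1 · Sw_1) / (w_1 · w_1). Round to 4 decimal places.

3.5000

w1 = Sv₀ = (2·0 + 1·1; 1·0 + 3·1) = (1, 3)
Sw1 = (5, 10)
w1·Sw1 = 1·5 + 3·10 = 35; w1·w1 = 1·1 + 3·3 = 10
λ ≈ 35/10 = 3.5000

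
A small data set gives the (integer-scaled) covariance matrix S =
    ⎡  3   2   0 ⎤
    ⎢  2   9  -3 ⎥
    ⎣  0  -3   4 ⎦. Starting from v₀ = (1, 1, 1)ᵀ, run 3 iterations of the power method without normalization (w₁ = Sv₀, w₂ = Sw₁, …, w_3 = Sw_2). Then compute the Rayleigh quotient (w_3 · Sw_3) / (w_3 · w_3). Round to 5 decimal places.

w1 = Sv₀ = (3·1 + 2·1 + 0·1; 2·1 + 9·1 + (-3)·1; 0·1 + (-3)·1 + 4·1) = (5, 8, 1)
w2 = Sw1 = (3·5 + 2·8 + 0·1; 2·5 + 9·8 + (-3)·1; 0·5 + (-3)·8 + 4·1) = (31, 79, -20)
w3 = Sw2 = (251, 833, -317)
Sw3 = (2419, 8950, -3767)
w3·Sw3 = 251·2419 + 833·8950 + (-317)·(-3767) = 9256658; w3·w3 = 251·251 + 833·833 + (-317)·(-317) = 857379
λ ≈ 9256658/857379 = 10.79646

10.79646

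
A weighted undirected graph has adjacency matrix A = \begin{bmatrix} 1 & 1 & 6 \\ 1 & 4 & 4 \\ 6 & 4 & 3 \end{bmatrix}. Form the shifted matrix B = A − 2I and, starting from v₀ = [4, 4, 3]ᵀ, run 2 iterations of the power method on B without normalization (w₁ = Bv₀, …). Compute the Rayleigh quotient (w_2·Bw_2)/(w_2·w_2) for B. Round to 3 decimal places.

B = A − 2I has rows (-1, 1, 6); (1, 2, 4); (6, 4, 1)
w1 = Bv₀ = (18, 24, 43)
w2 = Bw1 = (264, 238, 247)
Bw2 = (1456, 1728, 2783)
w2·Bw2 = 1483049; w2·w2 = 187349; μ ≈ 1483049/187349 = 7.916

7.916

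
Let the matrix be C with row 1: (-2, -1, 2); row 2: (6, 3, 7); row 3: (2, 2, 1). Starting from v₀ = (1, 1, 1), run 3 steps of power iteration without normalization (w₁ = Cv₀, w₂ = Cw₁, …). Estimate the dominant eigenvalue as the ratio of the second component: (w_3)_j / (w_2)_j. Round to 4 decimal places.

λ ≈ 5.8701

w1 = Cv₀ = (-1, 16, 5)
w2 = Cw1 = (-4, 77, 35)
w3 = Cw2 = (1, 452, 181)
Ratio at component: 452 / 77 = 5.8701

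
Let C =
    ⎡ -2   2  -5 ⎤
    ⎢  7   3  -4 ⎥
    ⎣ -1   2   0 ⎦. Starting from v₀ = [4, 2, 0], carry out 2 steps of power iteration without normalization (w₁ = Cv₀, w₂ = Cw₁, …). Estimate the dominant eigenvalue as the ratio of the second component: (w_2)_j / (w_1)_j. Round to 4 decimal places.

λ ≈ 2.1765

w1 = Cv₀ = ((-2)·4 + 2·2 + (-5)·0; 7·4 + 3·2 + (-4)·0; (-1)·4 + 2·2 + 0·0) = (-4, 34, 0)
w2 = Cw1 = ((-2)·(-4) + 2·34 + (-5)·0; 7·(-4) + 3·34 + (-4)·0; (-1)·(-4) + 2·34 + 0·0) = (76, 74, 72)
Ratio at component: 74 / 34 = 2.1765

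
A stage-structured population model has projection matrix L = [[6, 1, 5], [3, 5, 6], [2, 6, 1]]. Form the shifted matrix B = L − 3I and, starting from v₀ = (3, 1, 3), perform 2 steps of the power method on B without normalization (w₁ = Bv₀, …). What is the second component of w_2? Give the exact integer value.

169

B = L − 3I has rows (3, 1, 5); (3, 2, 6); (2, 6, -2)
w1 = Bv₀ = (3·3 + 1·1 + 5·3; 3·3 + 2·1 + 6·3; 2·3 + 6·1 + (-2)·3) = (25, 29, 6)
w2 = Bw1 = (3·25 + 1·29 + 5·6; 3·25 + 2·29 + 6·6; 2·25 + 6·29 + (-2)·6) = (134, 169, 212)
Requested component of w2: 169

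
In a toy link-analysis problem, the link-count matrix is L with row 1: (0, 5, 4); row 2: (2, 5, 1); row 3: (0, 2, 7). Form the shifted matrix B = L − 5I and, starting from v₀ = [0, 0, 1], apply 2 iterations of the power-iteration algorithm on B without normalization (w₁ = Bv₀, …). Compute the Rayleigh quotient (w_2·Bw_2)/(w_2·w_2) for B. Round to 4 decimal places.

B = L − 5I has rows (-5, 5, 4); (2, 0, 1); (0, 2, 2)
w1 = Bv₀ = ((-5)·0 + 5·0 + 4·1; 2·0 + 0·0 + 1·1; 0·0 + 2·0 + 2·1) = (4, 1, 2)
w2 = Bw1 = ((-5)·4 + 5·1 + 4·2; 2·4 + 0·1 + 1·2; 0·4 + 2·1 + 2·2) = (-7, 10, 6)
Bw2 = (109, -8, 32)
w2·Bw2 = -651; w2·w2 = 185; μ ≈ -651/185 = -3.5189

μ ≈ -3.5189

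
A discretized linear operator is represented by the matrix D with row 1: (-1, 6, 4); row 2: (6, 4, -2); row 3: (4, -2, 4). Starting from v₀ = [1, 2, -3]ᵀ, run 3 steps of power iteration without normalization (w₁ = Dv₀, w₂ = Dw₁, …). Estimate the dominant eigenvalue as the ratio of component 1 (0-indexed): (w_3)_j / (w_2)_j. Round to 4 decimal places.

λ ≈ 10.3469

w1 = Dv₀ = ((-1)·1 + 6·2 + 4·(-3); 6·1 + 4·2 + (-2)·(-3); 4·1 + (-2)·2 + 4·(-3)) = (-1, 20, -12)
w2 = Dw1 = ((-1)·(-1) + 6·20 + 4·(-12); 6·(-1) + 4·20 + (-2)·(-12); 4·(-1) + (-2)·20 + 4·(-12)) = (73, 98, -92)
w3 = Dw2 = (147, 1014, -272)
Ratio at component: 1014 / 98 = 10.3469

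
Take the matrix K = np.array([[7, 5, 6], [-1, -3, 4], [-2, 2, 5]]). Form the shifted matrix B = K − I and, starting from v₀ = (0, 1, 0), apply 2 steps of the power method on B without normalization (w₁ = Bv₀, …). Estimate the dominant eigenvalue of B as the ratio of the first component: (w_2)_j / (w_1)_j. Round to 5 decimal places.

B = K − I has rows (6, 5, 6); (-1, -4, 4); (-2, 2, 4)
w1 = Bv₀ = (6·0 + 5·1 + 6·0; (-1)·0 + (-4)·1 + 4·0; (-2)·0 + 2·1 + 4·0) = (5, -4, 2)
w2 = Bw1 = (6·5 + 5·(-4) + 6·2; (-1)·5 + (-4)·(-4) + 4·2; (-2)·5 + 2·(-4) + 4·2) = (22, 19, -10)
Ratio: 22/5 = 4.40000

μ ≈ 4.40000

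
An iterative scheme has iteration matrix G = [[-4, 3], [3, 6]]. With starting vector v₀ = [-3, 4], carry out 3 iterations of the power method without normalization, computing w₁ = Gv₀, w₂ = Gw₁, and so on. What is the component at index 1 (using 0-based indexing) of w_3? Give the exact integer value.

819

w1 = Gv₀ = (24, 15)
w2 = Gw1 = (-51, 162)
w3 = Gw2 = (690, 819)
The requested component of w3 is 819.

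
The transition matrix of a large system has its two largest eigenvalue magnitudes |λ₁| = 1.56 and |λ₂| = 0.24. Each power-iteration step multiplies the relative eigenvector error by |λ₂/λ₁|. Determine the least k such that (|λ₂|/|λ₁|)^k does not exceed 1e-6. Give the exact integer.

|λ₂/λ₁| = 0.24/1.56 = 0.15385
Need k ≥ ln(1e-6) / ln(0.15385) = -13.8155 / -1.8718 ≈ 7.381
Smallest integer k satisfying the bound: 8

8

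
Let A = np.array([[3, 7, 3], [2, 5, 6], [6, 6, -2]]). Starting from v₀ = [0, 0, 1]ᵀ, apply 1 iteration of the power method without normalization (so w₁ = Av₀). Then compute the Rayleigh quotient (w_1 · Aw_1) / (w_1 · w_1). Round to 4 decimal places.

w1 = Av₀ = (3·0 + 7·0 + 3·1; 2·0 + 5·0 + 6·1; 6·0 + 6·0 + (-2)·1) = (3, 6, -2)
Aw1 = (45, 24, 58)
w1·Aw1 = 3·45 + 6·24 + (-2)·58 = 163; w1·w1 = 3·3 + 6·6 + (-2)·(-2) = 49
λ ≈ 163/49 = 3.3265

λ ≈ 3.3265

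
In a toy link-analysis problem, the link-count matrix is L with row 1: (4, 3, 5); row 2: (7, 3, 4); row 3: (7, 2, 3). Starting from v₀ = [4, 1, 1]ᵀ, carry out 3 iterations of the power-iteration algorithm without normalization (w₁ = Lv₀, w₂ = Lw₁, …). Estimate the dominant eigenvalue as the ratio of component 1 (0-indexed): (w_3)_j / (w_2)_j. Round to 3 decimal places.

w1 = Lv₀ = (24, 35, 33)
w2 = Lw1 = (366, 405, 337)
w3 = Lw2 = (4364, 5125, 4383)
Ratio at component: 5125 / 405 = 12.654

12.654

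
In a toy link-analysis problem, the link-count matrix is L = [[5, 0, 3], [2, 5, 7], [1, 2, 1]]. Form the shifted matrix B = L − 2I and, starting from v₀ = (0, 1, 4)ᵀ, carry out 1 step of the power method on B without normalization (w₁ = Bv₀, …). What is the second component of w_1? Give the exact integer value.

B = L − 2I has rows (3, 0, 3); (2, 3, 7); (1, 2, -1)
w1 = Bv₀ = (3·0 + 0·1 + 3·4; 2·0 + 3·1 + 7·4; 1·0 + 2·1 + (-1)·4) = (12, 31, -2)
Requested component of w1: 31

31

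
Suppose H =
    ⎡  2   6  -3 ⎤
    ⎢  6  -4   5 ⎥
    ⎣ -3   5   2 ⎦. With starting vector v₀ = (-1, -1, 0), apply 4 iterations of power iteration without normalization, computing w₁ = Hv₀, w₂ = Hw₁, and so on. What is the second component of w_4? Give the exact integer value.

w1 = Hv₀ = (2·(-1) + 6·(-1) + (-3)·0; 6·(-1) + (-4)·(-1) + 5·0; (-3)·(-1) + 5·(-1) + 2·0) = (-8, -2, -2)
w2 = Hw1 = (2·(-8) + 6·(-2) + (-3)·(-2); 6·(-8) + (-4)·(-2) + 5·(-2); (-3)·(-8) + 5·(-2) + 2·(-2)) = (-22, -50, 10)
w3 = Hw2 = (-374, 118, -164)
w4 = Hw3 = (452, -3536, 1384)
The requested component of w4 is -3536.

-3536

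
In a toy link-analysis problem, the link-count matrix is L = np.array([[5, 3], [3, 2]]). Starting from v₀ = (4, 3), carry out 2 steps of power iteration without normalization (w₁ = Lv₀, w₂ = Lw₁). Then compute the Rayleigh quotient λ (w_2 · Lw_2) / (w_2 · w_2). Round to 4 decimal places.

λ ≈ 6.8541

w1 = Lv₀ = (29, 18)
w2 = Lw1 = (199, 123)
Lw2 = (1364, 843)
w2·Lw2 = 199·1364 + 123·843 = 375125; w2·w2 = 199·199 + 123·123 = 54730
λ ≈ 375125/54730 = 6.8541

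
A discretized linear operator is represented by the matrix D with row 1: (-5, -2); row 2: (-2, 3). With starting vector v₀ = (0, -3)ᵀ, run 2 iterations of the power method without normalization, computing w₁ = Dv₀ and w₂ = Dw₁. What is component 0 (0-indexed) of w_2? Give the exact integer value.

w1 = Dv₀ = ((-5)·0 + (-2)·(-3); (-2)·0 + 3·(-3)) = (6, -9)
w2 = Dw1 = ((-5)·6 + (-2)·(-9); (-2)·6 + 3·(-9)) = (-12, -39)
The requested component of w2 is -12.

-12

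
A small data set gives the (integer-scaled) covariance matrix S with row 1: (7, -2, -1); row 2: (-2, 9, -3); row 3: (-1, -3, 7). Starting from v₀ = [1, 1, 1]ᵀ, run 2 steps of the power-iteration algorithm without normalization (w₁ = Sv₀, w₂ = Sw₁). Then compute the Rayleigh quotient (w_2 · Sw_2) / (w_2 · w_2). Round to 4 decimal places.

w1 = Sv₀ = (7·1 + (-2)·1 + (-1)·1; (-2)·1 + 9·1 + (-3)·1; (-1)·1 + (-3)·1 + 7·1) = (4, 4, 3)
w2 = Sw1 = (7·4 + (-2)·4 + (-1)·3; (-2)·4 + 9·4 + (-3)·3; (-1)·4 + (-3)·4 + 7·3) = (17, 19, 5)
Sw2 = (76, 122, -39)
w2·Sw2 = 17·76 + 19·122 + 5·(-39) = 3415; w2·w2 = 17·17 + 19·19 + 5·5 = 675
λ ≈ 3415/675 = 5.0593

λ ≈ 5.0593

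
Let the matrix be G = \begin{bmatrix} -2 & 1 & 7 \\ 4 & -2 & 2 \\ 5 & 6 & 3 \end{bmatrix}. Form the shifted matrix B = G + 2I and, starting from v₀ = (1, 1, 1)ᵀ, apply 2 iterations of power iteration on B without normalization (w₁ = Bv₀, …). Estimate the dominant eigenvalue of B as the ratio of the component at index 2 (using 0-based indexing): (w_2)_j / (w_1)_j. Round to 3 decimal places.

B = G + 2I has rows (0, 1, 7); (4, 0, 2); (5, 6, 5)
w1 = Bv₀ = (0·1 + 1·1 + 7·1; 4·1 + 0·1 + 2·1; 5·1 + 6·1 + 5·1) = (8, 6, 16)
w2 = Bw1 = (0·8 + 1·6 + 7·16; 4·8 + 0·6 + 2·16; 5·8 + 6·6 + 5·16) = (118, 64, 156)
Ratio: 156/16 = 9.750

9.750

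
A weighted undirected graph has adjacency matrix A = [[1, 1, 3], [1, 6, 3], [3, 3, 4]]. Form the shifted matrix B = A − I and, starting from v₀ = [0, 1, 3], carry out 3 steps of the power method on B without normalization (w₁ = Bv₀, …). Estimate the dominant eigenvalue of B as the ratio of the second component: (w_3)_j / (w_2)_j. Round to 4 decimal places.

μ ≈ 8.2241

B = A − I has rows (0, 1, 3); (1, 5, 3); (3, 3, 3)
w1 = Bv₀ = (0·0 + 1·1 + 3·3; 1·0 + 5·1 + 3·3; 3·0 + 3·1 + 3·3) = (10, 14, 12)
w2 = Bw1 = (0·10 + 1·14 + 3·12; 1·10 + 5·14 + 3·12; 3·10 + 3·14 + 3·12) = (50, 116, 108)
w3 = Bw2 = (440, 954, 822)
Ratio: 954/116 = 8.2241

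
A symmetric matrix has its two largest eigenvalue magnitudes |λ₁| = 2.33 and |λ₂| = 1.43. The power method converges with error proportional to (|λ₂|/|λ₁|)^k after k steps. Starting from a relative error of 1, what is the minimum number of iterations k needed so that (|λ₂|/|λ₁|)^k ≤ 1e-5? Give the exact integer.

|λ₂/λ₁| = 1.43/2.33 = 0.61373
Need k ≥ ln(1e-5) / ln(0.61373) = -11.5129 / -0.4882 ≈ 23.583
Smallest integer k satisfying the bound: 24

24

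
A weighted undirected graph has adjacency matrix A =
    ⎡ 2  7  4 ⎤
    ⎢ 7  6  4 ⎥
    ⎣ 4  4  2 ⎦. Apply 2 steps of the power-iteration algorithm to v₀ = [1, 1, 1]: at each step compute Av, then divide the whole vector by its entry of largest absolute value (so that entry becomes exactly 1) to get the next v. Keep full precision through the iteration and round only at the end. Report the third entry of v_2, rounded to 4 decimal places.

0.6009

Av0 = (13.00000, 17.00000, 10.00000); divide by 17.00000 → v1 = (0.76471, 1.00000, 0.58824)
Av1 = (10.88235, 13.70588, 8.23529); divide by 13.70588 → v2 = (0.79399, 1.00000, 0.60086)
Requested entry of v2: 140/233 = 0.6009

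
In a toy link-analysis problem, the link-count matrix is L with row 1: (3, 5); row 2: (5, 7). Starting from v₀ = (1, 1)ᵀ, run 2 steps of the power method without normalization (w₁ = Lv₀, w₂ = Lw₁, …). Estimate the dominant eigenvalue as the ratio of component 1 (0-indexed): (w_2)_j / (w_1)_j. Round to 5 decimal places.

w1 = Lv₀ = (3·1 + 5·1; 5·1 + 7·1) = (8, 12)
w2 = Lw1 = (3·8 + 5·12; 5·8 + 7·12) = (84, 124)
Ratio at component: 124 / 12 = 10.33333

10.33333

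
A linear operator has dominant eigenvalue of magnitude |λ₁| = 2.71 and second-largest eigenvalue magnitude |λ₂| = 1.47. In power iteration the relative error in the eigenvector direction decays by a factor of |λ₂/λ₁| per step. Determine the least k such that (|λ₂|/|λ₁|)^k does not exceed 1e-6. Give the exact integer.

|λ₂/λ₁| = 1.47/2.71 = 0.54244
Need k ≥ ln(1e-6) / ln(0.54244) = -13.8155 / -0.6117 ≈ 22.586
Smallest integer k satisfying the bound: 23

23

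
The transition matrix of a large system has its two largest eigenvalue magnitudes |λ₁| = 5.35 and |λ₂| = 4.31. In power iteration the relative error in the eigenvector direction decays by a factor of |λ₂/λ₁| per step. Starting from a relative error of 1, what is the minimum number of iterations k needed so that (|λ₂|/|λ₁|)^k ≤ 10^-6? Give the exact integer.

|λ₂/λ₁| = 4.31/5.35 = 0.80561
Need k ≥ ln(10^-6) / ln(0.80561) = -13.8155 / -0.2162 ≈ 63.914
Smallest integer k satisfying the bound: 64

64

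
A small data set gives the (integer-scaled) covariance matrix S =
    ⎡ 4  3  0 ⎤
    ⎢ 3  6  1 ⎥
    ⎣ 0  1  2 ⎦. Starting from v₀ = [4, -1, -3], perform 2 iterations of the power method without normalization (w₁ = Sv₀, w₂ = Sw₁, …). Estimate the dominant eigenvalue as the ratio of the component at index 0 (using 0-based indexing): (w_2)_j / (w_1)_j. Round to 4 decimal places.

λ ≈ 4.6923

w1 = Sv₀ = (13, 3, -7)
w2 = Sw1 = (61, 50, -11)
Ratio at component: 61 / 13 = 4.6923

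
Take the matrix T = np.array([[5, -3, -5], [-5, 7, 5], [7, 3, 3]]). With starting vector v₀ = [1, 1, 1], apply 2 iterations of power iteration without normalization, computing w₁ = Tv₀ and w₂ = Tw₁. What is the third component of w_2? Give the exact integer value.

w1 = Tv₀ = (-3, 7, 13)
w2 = Tw1 = (-101, 129, 39)
The requested component of w2 is 39.

39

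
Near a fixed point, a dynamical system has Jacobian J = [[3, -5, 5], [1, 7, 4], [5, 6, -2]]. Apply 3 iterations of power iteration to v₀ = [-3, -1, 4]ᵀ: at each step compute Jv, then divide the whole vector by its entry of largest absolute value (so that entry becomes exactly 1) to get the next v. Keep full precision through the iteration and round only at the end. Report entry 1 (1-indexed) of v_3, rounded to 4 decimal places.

Jv0 = (16.00000, 6.00000, -29.00000); divide by -29.00000 → v1 = (-0.55172, -0.20690, 1.00000)
Jv1 = (4.37931, 2.00000, -6.00000); divide by -6.00000 → v2 = (-0.72989, -0.33333, 1.00000)
Jv2 = (4.47701, 0.93678, -7.64943); divide by -7.64943 → v3 = (-0.58527, -0.12246, 1.00000)
Requested entry of v3: 779/-1331 = -0.5853

-0.5853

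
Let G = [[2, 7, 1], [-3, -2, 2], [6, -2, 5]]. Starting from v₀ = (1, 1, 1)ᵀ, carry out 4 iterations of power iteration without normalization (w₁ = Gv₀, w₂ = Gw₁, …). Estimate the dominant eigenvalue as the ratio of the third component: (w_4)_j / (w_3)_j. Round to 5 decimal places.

λ ≈ 5.14634

w1 = Gv₀ = (2·1 + 7·1 + 1·1; (-3)·1 + (-2)·1 + 2·1; 6·1 + (-2)·1 + 5·1) = (10, -3, 9)
w2 = Gw1 = (2·10 + 7·(-3) + 1·9; (-3)·10 + (-2)·(-3) + 2·9; 6·10 + (-2)·(-3) + 5·9) = (8, -6, 111)
w3 = Gw2 = (85, 210, 615)
w4 = Gw3 = (2255, 555, 3165)
Ratio at component: 3165 / 615 = 5.14634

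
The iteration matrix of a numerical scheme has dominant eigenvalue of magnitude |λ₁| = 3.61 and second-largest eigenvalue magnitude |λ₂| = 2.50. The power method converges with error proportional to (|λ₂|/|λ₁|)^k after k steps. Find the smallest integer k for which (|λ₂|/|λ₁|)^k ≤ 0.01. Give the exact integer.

|λ₂/λ₁| = 2.50/3.61 = 0.69252
Need k ≥ ln(0.01) / ln(0.69252) = -4.6052 / -0.3674 ≈ 12.534
Smallest integer k satisfying the bound: 13

13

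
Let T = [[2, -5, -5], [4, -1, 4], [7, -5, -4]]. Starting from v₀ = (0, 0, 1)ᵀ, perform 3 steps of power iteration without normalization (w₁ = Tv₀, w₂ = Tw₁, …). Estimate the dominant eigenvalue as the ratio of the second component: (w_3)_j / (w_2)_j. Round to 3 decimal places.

w1 = Tv₀ = (2·0 + (-5)·0 + (-5)·1; 4·0 + (-1)·0 + 4·1; 7·0 + (-5)·0 + (-4)·1) = (-5, 4, -4)
w2 = Tw1 = (2·(-5) + (-5)·4 + (-5)·(-4); 4·(-5) + (-1)·4 + 4·(-4); 7·(-5) + (-5)·4 + (-4)·(-4)) = (-10, -40, -39)
w3 = Tw2 = (375, -156, 286)
Ratio at component: -156 / -40 = 3.900

3.900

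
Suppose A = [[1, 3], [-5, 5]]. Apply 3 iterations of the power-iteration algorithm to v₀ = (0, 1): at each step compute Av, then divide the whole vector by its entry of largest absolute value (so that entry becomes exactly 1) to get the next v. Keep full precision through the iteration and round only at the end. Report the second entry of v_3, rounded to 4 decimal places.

Av0 = (3.00000, 5.00000); divide by 5.00000 → v1 = (0.60000, 1.00000)
Av1 = (3.60000, 2.00000); divide by 3.60000 → v2 = (1.00000, 0.55556)
Av2 = (2.66667, -2.22222); divide by 2.66667 → v3 = (1.00000, -0.83333)
Requested entry of v3: -40/48 = -0.8333

-0.8333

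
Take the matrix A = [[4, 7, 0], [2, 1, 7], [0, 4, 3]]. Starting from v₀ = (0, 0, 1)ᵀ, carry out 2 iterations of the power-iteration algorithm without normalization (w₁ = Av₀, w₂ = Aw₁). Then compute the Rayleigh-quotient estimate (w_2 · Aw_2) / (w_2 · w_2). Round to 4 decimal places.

8.3968

w1 = Av₀ = (4·0 + 7·0 + 0·1; 2·0 + 1·0 + 7·1; 0·0 + 4·0 + 3·1) = (0, 7, 3)
w2 = Aw1 = (4·0 + 7·7 + 0·3; 2·0 + 1·7 + 7·3; 0·0 + 4·7 + 3·3) = (49, 28, 37)
Aw2 = (392, 385, 223)
w2·Aw2 = 49·392 + 28·385 + 37·223 = 38239; w2·w2 = 49·49 + 28·28 + 37·37 = 4554
λ ≈ 38239/4554 = 8.3968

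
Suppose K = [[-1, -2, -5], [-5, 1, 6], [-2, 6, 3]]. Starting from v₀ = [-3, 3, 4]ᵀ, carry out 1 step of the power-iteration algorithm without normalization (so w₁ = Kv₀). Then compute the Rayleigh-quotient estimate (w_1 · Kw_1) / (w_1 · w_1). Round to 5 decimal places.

λ ≈ 9.98189

w1 = Kv₀ = (-23, 42, 36)
Kw1 = (-241, 373, 406)
w1·Kw1 = (-23)·(-241) + 42·373 + 36·406 = 35825; w1·w1 = (-23)·(-23) + 42·42 + 36·36 = 3589
λ ≈ 35825/3589 = 9.98189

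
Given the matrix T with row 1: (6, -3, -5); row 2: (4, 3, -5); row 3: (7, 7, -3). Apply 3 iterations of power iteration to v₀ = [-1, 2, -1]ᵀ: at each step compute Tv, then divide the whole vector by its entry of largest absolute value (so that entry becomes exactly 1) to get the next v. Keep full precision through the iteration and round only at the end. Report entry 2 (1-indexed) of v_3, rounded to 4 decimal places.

0.4300

Tv0 = (-7.00000, 7.00000, 10.00000); divide by 10.00000 → v1 = (-0.70000, 0.70000, 1.00000)
Tv1 = (-11.30000, -5.70000, -3.00000); divide by -11.30000 → v2 = (1.00000, 0.50442, 0.26549)
Tv2 = (3.15929, 4.18584, 9.73451); divide by 9.73451 → v3 = (0.32455, 0.43000, 1.00000)
Requested entry of v3: -473/-1100 = 0.4300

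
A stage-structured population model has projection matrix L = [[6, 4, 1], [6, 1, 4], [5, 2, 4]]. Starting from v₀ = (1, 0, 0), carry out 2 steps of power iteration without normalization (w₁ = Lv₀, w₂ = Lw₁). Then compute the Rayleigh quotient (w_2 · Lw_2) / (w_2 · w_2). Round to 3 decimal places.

λ ≈ 11.090

w1 = Lv₀ = (6, 6, 5)
w2 = Lw1 = (65, 62, 62)
Lw2 = (700, 700, 697)
w2·Lw2 = 65·700 + 62·700 + 62·697 = 132114; w2·w2 = 65·65 + 62·62 + 62·62 = 11913
λ ≈ 132114/11913 = 11.090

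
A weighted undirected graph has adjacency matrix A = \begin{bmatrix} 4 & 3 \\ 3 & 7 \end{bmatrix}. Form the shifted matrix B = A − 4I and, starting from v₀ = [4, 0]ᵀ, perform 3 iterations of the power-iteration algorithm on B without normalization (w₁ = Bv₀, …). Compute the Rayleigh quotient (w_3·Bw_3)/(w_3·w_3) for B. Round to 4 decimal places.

μ ≈ 4.8000

B = A − 4I has rows (0, 3); (3, 3)
w1 = Bv₀ = (0·4 + 3·0; 3·4 + 3·0) = (0, 12)
w2 = Bw1 = (0·0 + 3·12; 3·0 + 3·12) = (36, 36)
w3 = Bw2 = (108, 216)
Bw3 = (648, 972)
w3·Bw3 = 279936; w3·w3 = 58320; μ ≈ 279936/58320 = 4.8000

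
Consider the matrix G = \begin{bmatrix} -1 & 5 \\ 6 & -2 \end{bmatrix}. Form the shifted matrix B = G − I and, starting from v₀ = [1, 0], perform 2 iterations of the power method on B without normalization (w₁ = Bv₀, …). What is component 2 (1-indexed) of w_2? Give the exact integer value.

B = G − I has rows (-2, 5); (6, -3)
w1 = Bv₀ = ((-2)·1 + 5·0; 6·1 + (-3)·0) = (-2, 6)
w2 = Bw1 = ((-2)·(-2) + 5·6; 6·(-2) + (-3)·6) = (34, -30)
Requested component of w2: -30

-30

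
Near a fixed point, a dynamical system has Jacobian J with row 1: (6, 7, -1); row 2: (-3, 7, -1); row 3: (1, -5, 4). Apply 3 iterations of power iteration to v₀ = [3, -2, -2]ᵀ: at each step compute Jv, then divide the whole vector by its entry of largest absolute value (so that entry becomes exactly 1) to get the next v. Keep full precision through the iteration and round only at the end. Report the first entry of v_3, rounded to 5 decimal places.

1.00000

Jv0 = (6.000000, -21.000000, 5.000000); divide by -21.000000 → v1 = (-0.285714, 1.000000, -0.238095)
Jv1 = (5.523810, 8.095238, -6.238095); divide by 8.095238 → v2 = (0.682353, 1.000000, -0.770588)
Jv2 = (11.864706, 5.723529, -7.400000); divide by 11.864706 → v3 = (1.000000, 0.482400, -0.623699)
Requested entry of v3: -2017/-2017 = 1.00000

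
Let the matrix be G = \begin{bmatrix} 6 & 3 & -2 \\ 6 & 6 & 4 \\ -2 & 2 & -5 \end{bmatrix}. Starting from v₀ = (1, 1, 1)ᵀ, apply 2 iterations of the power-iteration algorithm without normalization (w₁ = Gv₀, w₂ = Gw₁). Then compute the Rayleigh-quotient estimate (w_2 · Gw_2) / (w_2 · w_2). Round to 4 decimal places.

w1 = Gv₀ = (7, 16, -5)
w2 = Gw1 = (100, 118, 43)
Gw2 = (868, 1480, -179)
w2·Gw2 = 100·868 + 118·1480 + 43·(-179) = 253743; w2·w2 = 100·100 + 118·118 + 43·43 = 25773
λ ≈ 253743/25773 = 9.8453

λ ≈ 9.8453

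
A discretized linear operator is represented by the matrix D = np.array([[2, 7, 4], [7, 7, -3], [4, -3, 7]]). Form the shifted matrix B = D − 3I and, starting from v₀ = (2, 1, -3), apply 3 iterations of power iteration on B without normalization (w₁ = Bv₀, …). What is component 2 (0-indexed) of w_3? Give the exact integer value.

-116

B = D − 3I has rows (-1, 7, 4); (7, 4, -3); (4, -3, 4)
w1 = Bv₀ = (-7, 27, -7)
w2 = Bw1 = (168, 80, -137)
w3 = Bw2 = (-156, 1907, -116)
Requested component of w3: -116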